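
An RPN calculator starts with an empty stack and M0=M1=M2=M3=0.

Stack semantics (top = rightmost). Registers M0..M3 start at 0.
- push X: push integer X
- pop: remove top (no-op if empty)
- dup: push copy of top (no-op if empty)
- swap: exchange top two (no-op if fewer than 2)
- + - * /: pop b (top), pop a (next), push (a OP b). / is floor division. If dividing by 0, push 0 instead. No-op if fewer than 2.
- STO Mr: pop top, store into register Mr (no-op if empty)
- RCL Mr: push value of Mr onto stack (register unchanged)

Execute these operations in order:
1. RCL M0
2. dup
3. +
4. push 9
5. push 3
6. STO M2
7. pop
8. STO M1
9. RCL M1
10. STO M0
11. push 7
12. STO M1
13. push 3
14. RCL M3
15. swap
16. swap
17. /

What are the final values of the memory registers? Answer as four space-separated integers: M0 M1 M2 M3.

After op 1 (RCL M0): stack=[0] mem=[0,0,0,0]
After op 2 (dup): stack=[0,0] mem=[0,0,0,0]
After op 3 (+): stack=[0] mem=[0,0,0,0]
After op 4 (push 9): stack=[0,9] mem=[0,0,0,0]
After op 5 (push 3): stack=[0,9,3] mem=[0,0,0,0]
After op 6 (STO M2): stack=[0,9] mem=[0,0,3,0]
After op 7 (pop): stack=[0] mem=[0,0,3,0]
After op 8 (STO M1): stack=[empty] mem=[0,0,3,0]
After op 9 (RCL M1): stack=[0] mem=[0,0,3,0]
After op 10 (STO M0): stack=[empty] mem=[0,0,3,0]
After op 11 (push 7): stack=[7] mem=[0,0,3,0]
After op 12 (STO M1): stack=[empty] mem=[0,7,3,0]
After op 13 (push 3): stack=[3] mem=[0,7,3,0]
After op 14 (RCL M3): stack=[3,0] mem=[0,7,3,0]
After op 15 (swap): stack=[0,3] mem=[0,7,3,0]
After op 16 (swap): stack=[3,0] mem=[0,7,3,0]
After op 17 (/): stack=[0] mem=[0,7,3,0]

Answer: 0 7 3 0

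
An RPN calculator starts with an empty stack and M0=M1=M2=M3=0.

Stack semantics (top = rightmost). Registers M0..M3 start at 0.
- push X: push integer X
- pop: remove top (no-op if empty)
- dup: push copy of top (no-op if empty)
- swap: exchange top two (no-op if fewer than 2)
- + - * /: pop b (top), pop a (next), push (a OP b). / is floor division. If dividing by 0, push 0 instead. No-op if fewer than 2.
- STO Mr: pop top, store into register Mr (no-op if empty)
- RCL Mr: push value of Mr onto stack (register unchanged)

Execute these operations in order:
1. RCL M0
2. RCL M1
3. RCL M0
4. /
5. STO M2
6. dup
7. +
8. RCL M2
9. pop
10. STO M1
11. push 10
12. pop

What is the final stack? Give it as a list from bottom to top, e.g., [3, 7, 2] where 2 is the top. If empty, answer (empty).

Answer: (empty)

Derivation:
After op 1 (RCL M0): stack=[0] mem=[0,0,0,0]
After op 2 (RCL M1): stack=[0,0] mem=[0,0,0,0]
After op 3 (RCL M0): stack=[0,0,0] mem=[0,0,0,0]
After op 4 (/): stack=[0,0] mem=[0,0,0,0]
After op 5 (STO M2): stack=[0] mem=[0,0,0,0]
After op 6 (dup): stack=[0,0] mem=[0,0,0,0]
After op 7 (+): stack=[0] mem=[0,0,0,0]
After op 8 (RCL M2): stack=[0,0] mem=[0,0,0,0]
After op 9 (pop): stack=[0] mem=[0,0,0,0]
After op 10 (STO M1): stack=[empty] mem=[0,0,0,0]
After op 11 (push 10): stack=[10] mem=[0,0,0,0]
After op 12 (pop): stack=[empty] mem=[0,0,0,0]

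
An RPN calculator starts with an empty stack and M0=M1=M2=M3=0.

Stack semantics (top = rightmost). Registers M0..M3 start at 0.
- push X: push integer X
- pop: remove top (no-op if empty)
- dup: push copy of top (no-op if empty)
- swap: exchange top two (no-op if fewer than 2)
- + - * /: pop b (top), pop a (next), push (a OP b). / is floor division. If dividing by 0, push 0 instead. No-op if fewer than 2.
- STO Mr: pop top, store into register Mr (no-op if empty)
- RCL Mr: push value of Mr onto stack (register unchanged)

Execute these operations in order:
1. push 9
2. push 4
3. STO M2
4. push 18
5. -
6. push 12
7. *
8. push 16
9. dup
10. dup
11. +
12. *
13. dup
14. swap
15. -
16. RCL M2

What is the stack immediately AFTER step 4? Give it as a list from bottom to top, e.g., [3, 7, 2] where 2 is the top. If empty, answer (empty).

After op 1 (push 9): stack=[9] mem=[0,0,0,0]
After op 2 (push 4): stack=[9,4] mem=[0,0,0,0]
After op 3 (STO M2): stack=[9] mem=[0,0,4,0]
After op 4 (push 18): stack=[9,18] mem=[0,0,4,0]

[9, 18]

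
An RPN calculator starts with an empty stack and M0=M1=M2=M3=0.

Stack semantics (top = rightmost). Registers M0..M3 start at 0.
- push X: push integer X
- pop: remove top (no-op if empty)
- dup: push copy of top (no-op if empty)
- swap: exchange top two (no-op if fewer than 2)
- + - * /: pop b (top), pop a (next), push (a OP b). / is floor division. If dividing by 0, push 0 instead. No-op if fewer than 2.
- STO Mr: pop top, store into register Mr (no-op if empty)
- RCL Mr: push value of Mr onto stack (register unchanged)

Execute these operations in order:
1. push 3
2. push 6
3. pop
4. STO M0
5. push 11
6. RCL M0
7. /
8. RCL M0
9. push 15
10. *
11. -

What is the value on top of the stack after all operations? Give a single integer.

After op 1 (push 3): stack=[3] mem=[0,0,0,0]
After op 2 (push 6): stack=[3,6] mem=[0,0,0,0]
After op 3 (pop): stack=[3] mem=[0,0,0,0]
After op 4 (STO M0): stack=[empty] mem=[3,0,0,0]
After op 5 (push 11): stack=[11] mem=[3,0,0,0]
After op 6 (RCL M0): stack=[11,3] mem=[3,0,0,0]
After op 7 (/): stack=[3] mem=[3,0,0,0]
After op 8 (RCL M0): stack=[3,3] mem=[3,0,0,0]
After op 9 (push 15): stack=[3,3,15] mem=[3,0,0,0]
After op 10 (*): stack=[3,45] mem=[3,0,0,0]
After op 11 (-): stack=[-42] mem=[3,0,0,0]

Answer: -42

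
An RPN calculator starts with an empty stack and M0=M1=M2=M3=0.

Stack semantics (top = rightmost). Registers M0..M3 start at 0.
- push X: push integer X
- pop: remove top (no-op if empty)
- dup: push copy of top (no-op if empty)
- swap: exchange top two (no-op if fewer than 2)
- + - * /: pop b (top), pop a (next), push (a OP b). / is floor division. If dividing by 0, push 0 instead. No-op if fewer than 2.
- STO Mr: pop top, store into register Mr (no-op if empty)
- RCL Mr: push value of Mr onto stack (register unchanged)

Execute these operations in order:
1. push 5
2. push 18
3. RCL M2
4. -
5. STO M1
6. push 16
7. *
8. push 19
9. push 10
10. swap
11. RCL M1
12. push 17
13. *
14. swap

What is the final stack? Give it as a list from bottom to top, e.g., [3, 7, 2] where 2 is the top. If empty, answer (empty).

Answer: [80, 10, 306, 19]

Derivation:
After op 1 (push 5): stack=[5] mem=[0,0,0,0]
After op 2 (push 18): stack=[5,18] mem=[0,0,0,0]
After op 3 (RCL M2): stack=[5,18,0] mem=[0,0,0,0]
After op 4 (-): stack=[5,18] mem=[0,0,0,0]
After op 5 (STO M1): stack=[5] mem=[0,18,0,0]
After op 6 (push 16): stack=[5,16] mem=[0,18,0,0]
After op 7 (*): stack=[80] mem=[0,18,0,0]
After op 8 (push 19): stack=[80,19] mem=[0,18,0,0]
After op 9 (push 10): stack=[80,19,10] mem=[0,18,0,0]
After op 10 (swap): stack=[80,10,19] mem=[0,18,0,0]
After op 11 (RCL M1): stack=[80,10,19,18] mem=[0,18,0,0]
After op 12 (push 17): stack=[80,10,19,18,17] mem=[0,18,0,0]
After op 13 (*): stack=[80,10,19,306] mem=[0,18,0,0]
After op 14 (swap): stack=[80,10,306,19] mem=[0,18,0,0]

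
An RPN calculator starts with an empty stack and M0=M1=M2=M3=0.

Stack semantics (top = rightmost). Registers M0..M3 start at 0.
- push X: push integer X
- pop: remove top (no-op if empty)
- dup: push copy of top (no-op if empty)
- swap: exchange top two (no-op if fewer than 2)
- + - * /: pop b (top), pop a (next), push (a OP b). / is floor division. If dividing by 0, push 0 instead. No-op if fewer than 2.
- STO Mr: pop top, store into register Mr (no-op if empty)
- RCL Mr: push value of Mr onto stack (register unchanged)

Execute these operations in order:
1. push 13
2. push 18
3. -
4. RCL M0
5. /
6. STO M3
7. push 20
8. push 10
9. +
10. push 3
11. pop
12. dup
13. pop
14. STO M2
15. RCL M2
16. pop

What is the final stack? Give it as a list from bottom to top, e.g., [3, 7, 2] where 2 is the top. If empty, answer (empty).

After op 1 (push 13): stack=[13] mem=[0,0,0,0]
After op 2 (push 18): stack=[13,18] mem=[0,0,0,0]
After op 3 (-): stack=[-5] mem=[0,0,0,0]
After op 4 (RCL M0): stack=[-5,0] mem=[0,0,0,0]
After op 5 (/): stack=[0] mem=[0,0,0,0]
After op 6 (STO M3): stack=[empty] mem=[0,0,0,0]
After op 7 (push 20): stack=[20] mem=[0,0,0,0]
After op 8 (push 10): stack=[20,10] mem=[0,0,0,0]
After op 9 (+): stack=[30] mem=[0,0,0,0]
After op 10 (push 3): stack=[30,3] mem=[0,0,0,0]
After op 11 (pop): stack=[30] mem=[0,0,0,0]
After op 12 (dup): stack=[30,30] mem=[0,0,0,0]
After op 13 (pop): stack=[30] mem=[0,0,0,0]
After op 14 (STO M2): stack=[empty] mem=[0,0,30,0]
After op 15 (RCL M2): stack=[30] mem=[0,0,30,0]
After op 16 (pop): stack=[empty] mem=[0,0,30,0]

Answer: (empty)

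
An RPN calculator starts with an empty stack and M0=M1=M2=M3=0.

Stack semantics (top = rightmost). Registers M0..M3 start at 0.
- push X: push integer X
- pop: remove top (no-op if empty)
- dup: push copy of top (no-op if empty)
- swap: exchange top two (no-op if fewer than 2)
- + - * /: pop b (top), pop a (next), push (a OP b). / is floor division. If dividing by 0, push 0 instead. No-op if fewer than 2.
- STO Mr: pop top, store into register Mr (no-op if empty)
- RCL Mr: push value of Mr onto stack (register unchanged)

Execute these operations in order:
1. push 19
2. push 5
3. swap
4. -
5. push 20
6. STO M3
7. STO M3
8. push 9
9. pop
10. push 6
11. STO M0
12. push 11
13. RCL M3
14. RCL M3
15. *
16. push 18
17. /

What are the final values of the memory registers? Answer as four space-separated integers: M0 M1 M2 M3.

After op 1 (push 19): stack=[19] mem=[0,0,0,0]
After op 2 (push 5): stack=[19,5] mem=[0,0,0,0]
After op 3 (swap): stack=[5,19] mem=[0,0,0,0]
After op 4 (-): stack=[-14] mem=[0,0,0,0]
After op 5 (push 20): stack=[-14,20] mem=[0,0,0,0]
After op 6 (STO M3): stack=[-14] mem=[0,0,0,20]
After op 7 (STO M3): stack=[empty] mem=[0,0,0,-14]
After op 8 (push 9): stack=[9] mem=[0,0,0,-14]
After op 9 (pop): stack=[empty] mem=[0,0,0,-14]
After op 10 (push 6): stack=[6] mem=[0,0,0,-14]
After op 11 (STO M0): stack=[empty] mem=[6,0,0,-14]
After op 12 (push 11): stack=[11] mem=[6,0,0,-14]
After op 13 (RCL M3): stack=[11,-14] mem=[6,0,0,-14]
After op 14 (RCL M3): stack=[11,-14,-14] mem=[6,0,0,-14]
After op 15 (*): stack=[11,196] mem=[6,0,0,-14]
After op 16 (push 18): stack=[11,196,18] mem=[6,0,0,-14]
After op 17 (/): stack=[11,10] mem=[6,0,0,-14]

Answer: 6 0 0 -14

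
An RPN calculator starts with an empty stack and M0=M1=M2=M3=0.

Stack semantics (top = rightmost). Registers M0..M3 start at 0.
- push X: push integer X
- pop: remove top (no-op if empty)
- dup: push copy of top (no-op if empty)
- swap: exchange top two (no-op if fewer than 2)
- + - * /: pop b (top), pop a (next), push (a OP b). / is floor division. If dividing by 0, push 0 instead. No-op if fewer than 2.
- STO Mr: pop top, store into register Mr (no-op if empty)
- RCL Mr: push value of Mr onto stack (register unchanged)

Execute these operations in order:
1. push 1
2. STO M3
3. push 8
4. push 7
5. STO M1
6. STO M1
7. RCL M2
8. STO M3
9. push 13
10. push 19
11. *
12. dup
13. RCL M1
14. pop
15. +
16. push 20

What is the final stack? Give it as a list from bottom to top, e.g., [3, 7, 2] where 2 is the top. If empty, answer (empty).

After op 1 (push 1): stack=[1] mem=[0,0,0,0]
After op 2 (STO M3): stack=[empty] mem=[0,0,0,1]
After op 3 (push 8): stack=[8] mem=[0,0,0,1]
After op 4 (push 7): stack=[8,7] mem=[0,0,0,1]
After op 5 (STO M1): stack=[8] mem=[0,7,0,1]
After op 6 (STO M1): stack=[empty] mem=[0,8,0,1]
After op 7 (RCL M2): stack=[0] mem=[0,8,0,1]
After op 8 (STO M3): stack=[empty] mem=[0,8,0,0]
After op 9 (push 13): stack=[13] mem=[0,8,0,0]
After op 10 (push 19): stack=[13,19] mem=[0,8,0,0]
After op 11 (*): stack=[247] mem=[0,8,0,0]
After op 12 (dup): stack=[247,247] mem=[0,8,0,0]
After op 13 (RCL M1): stack=[247,247,8] mem=[0,8,0,0]
After op 14 (pop): stack=[247,247] mem=[0,8,0,0]
After op 15 (+): stack=[494] mem=[0,8,0,0]
After op 16 (push 20): stack=[494,20] mem=[0,8,0,0]

Answer: [494, 20]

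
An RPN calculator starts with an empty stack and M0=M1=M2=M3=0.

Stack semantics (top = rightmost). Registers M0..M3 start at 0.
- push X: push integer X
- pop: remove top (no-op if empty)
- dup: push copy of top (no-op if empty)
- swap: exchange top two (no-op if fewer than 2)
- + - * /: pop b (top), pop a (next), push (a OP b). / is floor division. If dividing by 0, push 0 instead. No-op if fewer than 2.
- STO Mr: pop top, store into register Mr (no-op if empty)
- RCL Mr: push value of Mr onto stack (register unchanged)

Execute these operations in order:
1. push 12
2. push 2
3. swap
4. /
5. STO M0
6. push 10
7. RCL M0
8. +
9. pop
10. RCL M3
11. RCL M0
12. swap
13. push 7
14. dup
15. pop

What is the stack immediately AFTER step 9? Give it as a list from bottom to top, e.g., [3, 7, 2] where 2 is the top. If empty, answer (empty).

After op 1 (push 12): stack=[12] mem=[0,0,0,0]
After op 2 (push 2): stack=[12,2] mem=[0,0,0,0]
After op 3 (swap): stack=[2,12] mem=[0,0,0,0]
After op 4 (/): stack=[0] mem=[0,0,0,0]
After op 5 (STO M0): stack=[empty] mem=[0,0,0,0]
After op 6 (push 10): stack=[10] mem=[0,0,0,0]
After op 7 (RCL M0): stack=[10,0] mem=[0,0,0,0]
After op 8 (+): stack=[10] mem=[0,0,0,0]
After op 9 (pop): stack=[empty] mem=[0,0,0,0]

(empty)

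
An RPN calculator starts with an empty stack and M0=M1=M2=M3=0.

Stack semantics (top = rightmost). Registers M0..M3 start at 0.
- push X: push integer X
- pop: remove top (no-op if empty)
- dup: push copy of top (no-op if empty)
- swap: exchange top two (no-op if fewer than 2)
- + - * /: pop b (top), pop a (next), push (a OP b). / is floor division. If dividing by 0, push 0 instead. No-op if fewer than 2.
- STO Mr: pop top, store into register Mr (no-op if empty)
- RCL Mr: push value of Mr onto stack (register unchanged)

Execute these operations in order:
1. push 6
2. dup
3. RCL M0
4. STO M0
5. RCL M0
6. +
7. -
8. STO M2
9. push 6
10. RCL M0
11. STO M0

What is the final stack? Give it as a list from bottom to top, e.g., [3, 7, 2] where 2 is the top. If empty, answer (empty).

Answer: [6]

Derivation:
After op 1 (push 6): stack=[6] mem=[0,0,0,0]
After op 2 (dup): stack=[6,6] mem=[0,0,0,0]
After op 3 (RCL M0): stack=[6,6,0] mem=[0,0,0,0]
After op 4 (STO M0): stack=[6,6] mem=[0,0,0,0]
After op 5 (RCL M0): stack=[6,6,0] mem=[0,0,0,0]
After op 6 (+): stack=[6,6] mem=[0,0,0,0]
After op 7 (-): stack=[0] mem=[0,0,0,0]
After op 8 (STO M2): stack=[empty] mem=[0,0,0,0]
After op 9 (push 6): stack=[6] mem=[0,0,0,0]
After op 10 (RCL M0): stack=[6,0] mem=[0,0,0,0]
After op 11 (STO M0): stack=[6] mem=[0,0,0,0]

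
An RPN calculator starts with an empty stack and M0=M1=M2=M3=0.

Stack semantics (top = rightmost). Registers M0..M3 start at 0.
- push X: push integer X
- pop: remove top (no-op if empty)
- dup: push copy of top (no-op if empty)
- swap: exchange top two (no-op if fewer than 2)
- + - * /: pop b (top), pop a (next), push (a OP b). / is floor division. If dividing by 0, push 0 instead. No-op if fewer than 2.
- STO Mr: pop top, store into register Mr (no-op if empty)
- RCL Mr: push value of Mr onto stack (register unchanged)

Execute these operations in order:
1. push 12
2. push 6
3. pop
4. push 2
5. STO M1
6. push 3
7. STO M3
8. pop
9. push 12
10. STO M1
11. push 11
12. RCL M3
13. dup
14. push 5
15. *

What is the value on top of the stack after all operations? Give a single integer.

After op 1 (push 12): stack=[12] mem=[0,0,0,0]
After op 2 (push 6): stack=[12,6] mem=[0,0,0,0]
After op 3 (pop): stack=[12] mem=[0,0,0,0]
After op 4 (push 2): stack=[12,2] mem=[0,0,0,0]
After op 5 (STO M1): stack=[12] mem=[0,2,0,0]
After op 6 (push 3): stack=[12,3] mem=[0,2,0,0]
After op 7 (STO M3): stack=[12] mem=[0,2,0,3]
After op 8 (pop): stack=[empty] mem=[0,2,0,3]
After op 9 (push 12): stack=[12] mem=[0,2,0,3]
After op 10 (STO M1): stack=[empty] mem=[0,12,0,3]
After op 11 (push 11): stack=[11] mem=[0,12,0,3]
After op 12 (RCL M3): stack=[11,3] mem=[0,12,0,3]
After op 13 (dup): stack=[11,3,3] mem=[0,12,0,3]
After op 14 (push 5): stack=[11,3,3,5] mem=[0,12,0,3]
After op 15 (*): stack=[11,3,15] mem=[0,12,0,3]

Answer: 15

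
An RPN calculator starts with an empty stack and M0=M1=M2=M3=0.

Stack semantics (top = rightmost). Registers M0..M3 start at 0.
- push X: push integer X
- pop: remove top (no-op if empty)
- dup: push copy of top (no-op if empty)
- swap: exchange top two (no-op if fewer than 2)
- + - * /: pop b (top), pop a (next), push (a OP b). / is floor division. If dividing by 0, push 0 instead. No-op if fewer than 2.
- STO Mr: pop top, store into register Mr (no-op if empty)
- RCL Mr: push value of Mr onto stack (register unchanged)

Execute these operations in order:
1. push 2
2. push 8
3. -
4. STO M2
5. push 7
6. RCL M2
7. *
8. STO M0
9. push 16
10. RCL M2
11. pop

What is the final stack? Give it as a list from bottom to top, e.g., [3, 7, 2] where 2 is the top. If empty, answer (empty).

After op 1 (push 2): stack=[2] mem=[0,0,0,0]
After op 2 (push 8): stack=[2,8] mem=[0,0,0,0]
After op 3 (-): stack=[-6] mem=[0,0,0,0]
After op 4 (STO M2): stack=[empty] mem=[0,0,-6,0]
After op 5 (push 7): stack=[7] mem=[0,0,-6,0]
After op 6 (RCL M2): stack=[7,-6] mem=[0,0,-6,0]
After op 7 (*): stack=[-42] mem=[0,0,-6,0]
After op 8 (STO M0): stack=[empty] mem=[-42,0,-6,0]
After op 9 (push 16): stack=[16] mem=[-42,0,-6,0]
After op 10 (RCL M2): stack=[16,-6] mem=[-42,0,-6,0]
After op 11 (pop): stack=[16] mem=[-42,0,-6,0]

Answer: [16]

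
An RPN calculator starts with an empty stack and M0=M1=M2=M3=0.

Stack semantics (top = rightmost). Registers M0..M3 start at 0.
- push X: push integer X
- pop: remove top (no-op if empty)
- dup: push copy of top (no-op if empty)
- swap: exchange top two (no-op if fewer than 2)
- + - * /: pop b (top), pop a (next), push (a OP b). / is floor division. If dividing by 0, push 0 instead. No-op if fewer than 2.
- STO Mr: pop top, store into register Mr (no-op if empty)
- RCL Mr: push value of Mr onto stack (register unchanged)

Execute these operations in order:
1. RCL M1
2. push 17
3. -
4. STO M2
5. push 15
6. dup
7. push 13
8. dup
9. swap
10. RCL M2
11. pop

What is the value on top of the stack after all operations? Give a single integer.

After op 1 (RCL M1): stack=[0] mem=[0,0,0,0]
After op 2 (push 17): stack=[0,17] mem=[0,0,0,0]
After op 3 (-): stack=[-17] mem=[0,0,0,0]
After op 4 (STO M2): stack=[empty] mem=[0,0,-17,0]
After op 5 (push 15): stack=[15] mem=[0,0,-17,0]
After op 6 (dup): stack=[15,15] mem=[0,0,-17,0]
After op 7 (push 13): stack=[15,15,13] mem=[0,0,-17,0]
After op 8 (dup): stack=[15,15,13,13] mem=[0,0,-17,0]
After op 9 (swap): stack=[15,15,13,13] mem=[0,0,-17,0]
After op 10 (RCL M2): stack=[15,15,13,13,-17] mem=[0,0,-17,0]
After op 11 (pop): stack=[15,15,13,13] mem=[0,0,-17,0]

Answer: 13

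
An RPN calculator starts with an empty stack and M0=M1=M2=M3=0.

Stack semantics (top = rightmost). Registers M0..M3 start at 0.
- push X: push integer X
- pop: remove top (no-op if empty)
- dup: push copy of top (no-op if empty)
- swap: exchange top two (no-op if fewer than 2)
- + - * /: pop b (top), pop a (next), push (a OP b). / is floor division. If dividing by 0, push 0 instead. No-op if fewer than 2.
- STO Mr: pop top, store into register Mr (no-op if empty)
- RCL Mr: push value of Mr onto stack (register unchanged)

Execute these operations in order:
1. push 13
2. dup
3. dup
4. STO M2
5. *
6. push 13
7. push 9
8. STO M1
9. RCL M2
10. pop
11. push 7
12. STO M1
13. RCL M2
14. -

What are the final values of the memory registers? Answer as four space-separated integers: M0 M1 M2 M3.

Answer: 0 7 13 0

Derivation:
After op 1 (push 13): stack=[13] mem=[0,0,0,0]
After op 2 (dup): stack=[13,13] mem=[0,0,0,0]
After op 3 (dup): stack=[13,13,13] mem=[0,0,0,0]
After op 4 (STO M2): stack=[13,13] mem=[0,0,13,0]
After op 5 (*): stack=[169] mem=[0,0,13,0]
After op 6 (push 13): stack=[169,13] mem=[0,0,13,0]
After op 7 (push 9): stack=[169,13,9] mem=[0,0,13,0]
After op 8 (STO M1): stack=[169,13] mem=[0,9,13,0]
After op 9 (RCL M2): stack=[169,13,13] mem=[0,9,13,0]
After op 10 (pop): stack=[169,13] mem=[0,9,13,0]
After op 11 (push 7): stack=[169,13,7] mem=[0,9,13,0]
After op 12 (STO M1): stack=[169,13] mem=[0,7,13,0]
After op 13 (RCL M2): stack=[169,13,13] mem=[0,7,13,0]
After op 14 (-): stack=[169,0] mem=[0,7,13,0]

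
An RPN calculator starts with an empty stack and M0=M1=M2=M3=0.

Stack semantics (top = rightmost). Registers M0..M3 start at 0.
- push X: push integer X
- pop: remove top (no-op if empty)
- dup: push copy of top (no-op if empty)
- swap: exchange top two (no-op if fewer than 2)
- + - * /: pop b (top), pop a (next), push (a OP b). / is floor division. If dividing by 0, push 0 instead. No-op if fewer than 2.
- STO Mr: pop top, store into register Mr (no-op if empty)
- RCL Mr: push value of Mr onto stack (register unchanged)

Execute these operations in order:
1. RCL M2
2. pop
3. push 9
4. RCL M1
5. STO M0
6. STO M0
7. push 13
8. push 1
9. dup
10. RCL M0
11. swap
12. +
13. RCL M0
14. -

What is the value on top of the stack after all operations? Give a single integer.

After op 1 (RCL M2): stack=[0] mem=[0,0,0,0]
After op 2 (pop): stack=[empty] mem=[0,0,0,0]
After op 3 (push 9): stack=[9] mem=[0,0,0,0]
After op 4 (RCL M1): stack=[9,0] mem=[0,0,0,0]
After op 5 (STO M0): stack=[9] mem=[0,0,0,0]
After op 6 (STO M0): stack=[empty] mem=[9,0,0,0]
After op 7 (push 13): stack=[13] mem=[9,0,0,0]
After op 8 (push 1): stack=[13,1] mem=[9,0,0,0]
After op 9 (dup): stack=[13,1,1] mem=[9,0,0,0]
After op 10 (RCL M0): stack=[13,1,1,9] mem=[9,0,0,0]
After op 11 (swap): stack=[13,1,9,1] mem=[9,0,0,0]
After op 12 (+): stack=[13,1,10] mem=[9,0,0,0]
After op 13 (RCL M0): stack=[13,1,10,9] mem=[9,0,0,0]
After op 14 (-): stack=[13,1,1] mem=[9,0,0,0]

Answer: 1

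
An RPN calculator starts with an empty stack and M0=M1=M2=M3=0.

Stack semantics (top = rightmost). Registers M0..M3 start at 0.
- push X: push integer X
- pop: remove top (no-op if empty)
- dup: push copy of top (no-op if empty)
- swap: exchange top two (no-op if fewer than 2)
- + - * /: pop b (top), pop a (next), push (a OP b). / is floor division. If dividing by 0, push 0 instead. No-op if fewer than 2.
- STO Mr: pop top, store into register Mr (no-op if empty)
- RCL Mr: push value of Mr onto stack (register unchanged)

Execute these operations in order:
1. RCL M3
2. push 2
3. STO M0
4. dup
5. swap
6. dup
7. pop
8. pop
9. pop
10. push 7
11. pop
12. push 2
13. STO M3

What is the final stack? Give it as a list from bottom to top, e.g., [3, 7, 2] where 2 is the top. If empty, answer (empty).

Answer: (empty)

Derivation:
After op 1 (RCL M3): stack=[0] mem=[0,0,0,0]
After op 2 (push 2): stack=[0,2] mem=[0,0,0,0]
After op 3 (STO M0): stack=[0] mem=[2,0,0,0]
After op 4 (dup): stack=[0,0] mem=[2,0,0,0]
After op 5 (swap): stack=[0,0] mem=[2,0,0,0]
After op 6 (dup): stack=[0,0,0] mem=[2,0,0,0]
After op 7 (pop): stack=[0,0] mem=[2,0,0,0]
After op 8 (pop): stack=[0] mem=[2,0,0,0]
After op 9 (pop): stack=[empty] mem=[2,0,0,0]
After op 10 (push 7): stack=[7] mem=[2,0,0,0]
After op 11 (pop): stack=[empty] mem=[2,0,0,0]
After op 12 (push 2): stack=[2] mem=[2,0,0,0]
After op 13 (STO M3): stack=[empty] mem=[2,0,0,2]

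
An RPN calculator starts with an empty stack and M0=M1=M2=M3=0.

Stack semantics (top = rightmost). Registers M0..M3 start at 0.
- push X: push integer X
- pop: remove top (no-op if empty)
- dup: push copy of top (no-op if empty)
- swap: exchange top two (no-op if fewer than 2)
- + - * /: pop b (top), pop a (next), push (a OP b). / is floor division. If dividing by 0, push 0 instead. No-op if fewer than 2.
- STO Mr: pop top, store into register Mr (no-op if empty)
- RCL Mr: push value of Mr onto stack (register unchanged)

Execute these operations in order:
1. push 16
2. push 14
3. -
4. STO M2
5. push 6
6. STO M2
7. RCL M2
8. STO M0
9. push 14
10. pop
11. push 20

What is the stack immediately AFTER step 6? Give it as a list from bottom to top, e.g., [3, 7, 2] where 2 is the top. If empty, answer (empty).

After op 1 (push 16): stack=[16] mem=[0,0,0,0]
After op 2 (push 14): stack=[16,14] mem=[0,0,0,0]
After op 3 (-): stack=[2] mem=[0,0,0,0]
After op 4 (STO M2): stack=[empty] mem=[0,0,2,0]
After op 5 (push 6): stack=[6] mem=[0,0,2,0]
After op 6 (STO M2): stack=[empty] mem=[0,0,6,0]

(empty)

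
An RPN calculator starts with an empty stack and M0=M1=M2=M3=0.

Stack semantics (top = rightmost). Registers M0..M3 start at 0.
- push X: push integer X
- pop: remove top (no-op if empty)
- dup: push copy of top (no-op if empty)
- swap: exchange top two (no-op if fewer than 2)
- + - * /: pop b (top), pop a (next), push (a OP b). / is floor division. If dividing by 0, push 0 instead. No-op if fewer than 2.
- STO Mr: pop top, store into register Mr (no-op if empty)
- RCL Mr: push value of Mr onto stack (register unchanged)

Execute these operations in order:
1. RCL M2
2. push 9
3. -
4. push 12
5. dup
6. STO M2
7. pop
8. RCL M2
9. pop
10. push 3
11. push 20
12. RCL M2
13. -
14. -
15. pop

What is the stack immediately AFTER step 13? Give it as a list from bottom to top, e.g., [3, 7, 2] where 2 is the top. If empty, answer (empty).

After op 1 (RCL M2): stack=[0] mem=[0,0,0,0]
After op 2 (push 9): stack=[0,9] mem=[0,0,0,0]
After op 3 (-): stack=[-9] mem=[0,0,0,0]
After op 4 (push 12): stack=[-9,12] mem=[0,0,0,0]
After op 5 (dup): stack=[-9,12,12] mem=[0,0,0,0]
After op 6 (STO M2): stack=[-9,12] mem=[0,0,12,0]
After op 7 (pop): stack=[-9] mem=[0,0,12,0]
After op 8 (RCL M2): stack=[-9,12] mem=[0,0,12,0]
After op 9 (pop): stack=[-9] mem=[0,0,12,0]
After op 10 (push 3): stack=[-9,3] mem=[0,0,12,0]
After op 11 (push 20): stack=[-9,3,20] mem=[0,0,12,0]
After op 12 (RCL M2): stack=[-9,3,20,12] mem=[0,0,12,0]
After op 13 (-): stack=[-9,3,8] mem=[0,0,12,0]

[-9, 3, 8]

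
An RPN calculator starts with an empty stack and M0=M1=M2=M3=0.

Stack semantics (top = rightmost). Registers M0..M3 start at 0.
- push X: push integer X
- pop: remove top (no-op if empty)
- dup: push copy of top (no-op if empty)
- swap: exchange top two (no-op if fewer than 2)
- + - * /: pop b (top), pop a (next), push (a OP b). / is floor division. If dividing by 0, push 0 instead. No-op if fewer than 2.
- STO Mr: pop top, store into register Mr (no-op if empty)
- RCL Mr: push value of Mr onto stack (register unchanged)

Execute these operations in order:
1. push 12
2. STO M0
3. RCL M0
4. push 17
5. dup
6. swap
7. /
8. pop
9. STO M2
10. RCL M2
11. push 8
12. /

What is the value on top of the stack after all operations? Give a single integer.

Answer: 1

Derivation:
After op 1 (push 12): stack=[12] mem=[0,0,0,0]
After op 2 (STO M0): stack=[empty] mem=[12,0,0,0]
After op 3 (RCL M0): stack=[12] mem=[12,0,0,0]
After op 4 (push 17): stack=[12,17] mem=[12,0,0,0]
After op 5 (dup): stack=[12,17,17] mem=[12,0,0,0]
After op 6 (swap): stack=[12,17,17] mem=[12,0,0,0]
After op 7 (/): stack=[12,1] mem=[12,0,0,0]
After op 8 (pop): stack=[12] mem=[12,0,0,0]
After op 9 (STO M2): stack=[empty] mem=[12,0,12,0]
After op 10 (RCL M2): stack=[12] mem=[12,0,12,0]
After op 11 (push 8): stack=[12,8] mem=[12,0,12,0]
After op 12 (/): stack=[1] mem=[12,0,12,0]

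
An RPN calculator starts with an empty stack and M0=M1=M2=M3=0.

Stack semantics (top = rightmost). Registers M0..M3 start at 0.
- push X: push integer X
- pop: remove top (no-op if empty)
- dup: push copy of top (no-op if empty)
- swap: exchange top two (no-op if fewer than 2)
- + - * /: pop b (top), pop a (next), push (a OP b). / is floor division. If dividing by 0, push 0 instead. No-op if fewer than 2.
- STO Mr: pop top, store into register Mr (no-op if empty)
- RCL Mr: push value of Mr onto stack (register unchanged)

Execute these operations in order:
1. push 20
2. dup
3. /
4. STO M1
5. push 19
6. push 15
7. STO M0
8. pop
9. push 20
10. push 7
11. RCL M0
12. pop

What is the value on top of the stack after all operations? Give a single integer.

After op 1 (push 20): stack=[20] mem=[0,0,0,0]
After op 2 (dup): stack=[20,20] mem=[0,0,0,0]
After op 3 (/): stack=[1] mem=[0,0,0,0]
After op 4 (STO M1): stack=[empty] mem=[0,1,0,0]
After op 5 (push 19): stack=[19] mem=[0,1,0,0]
After op 6 (push 15): stack=[19,15] mem=[0,1,0,0]
After op 7 (STO M0): stack=[19] mem=[15,1,0,0]
After op 8 (pop): stack=[empty] mem=[15,1,0,0]
After op 9 (push 20): stack=[20] mem=[15,1,0,0]
After op 10 (push 7): stack=[20,7] mem=[15,1,0,0]
After op 11 (RCL M0): stack=[20,7,15] mem=[15,1,0,0]
After op 12 (pop): stack=[20,7] mem=[15,1,0,0]

Answer: 7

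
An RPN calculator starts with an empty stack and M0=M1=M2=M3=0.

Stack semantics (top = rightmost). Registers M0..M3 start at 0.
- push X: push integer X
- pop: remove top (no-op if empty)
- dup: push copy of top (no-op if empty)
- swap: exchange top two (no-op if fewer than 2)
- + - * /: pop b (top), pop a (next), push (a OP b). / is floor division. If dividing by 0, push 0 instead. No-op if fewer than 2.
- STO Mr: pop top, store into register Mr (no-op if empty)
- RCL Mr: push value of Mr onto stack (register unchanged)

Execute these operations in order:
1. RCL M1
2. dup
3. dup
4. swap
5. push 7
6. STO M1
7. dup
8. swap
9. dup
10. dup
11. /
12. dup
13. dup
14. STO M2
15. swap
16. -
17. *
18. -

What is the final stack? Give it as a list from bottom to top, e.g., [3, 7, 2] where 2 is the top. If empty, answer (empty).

Answer: [0, 0, 0]

Derivation:
After op 1 (RCL M1): stack=[0] mem=[0,0,0,0]
After op 2 (dup): stack=[0,0] mem=[0,0,0,0]
After op 3 (dup): stack=[0,0,0] mem=[0,0,0,0]
After op 4 (swap): stack=[0,0,0] mem=[0,0,0,0]
After op 5 (push 7): stack=[0,0,0,7] mem=[0,0,0,0]
After op 6 (STO M1): stack=[0,0,0] mem=[0,7,0,0]
After op 7 (dup): stack=[0,0,0,0] mem=[0,7,0,0]
After op 8 (swap): stack=[0,0,0,0] mem=[0,7,0,0]
After op 9 (dup): stack=[0,0,0,0,0] mem=[0,7,0,0]
After op 10 (dup): stack=[0,0,0,0,0,0] mem=[0,7,0,0]
After op 11 (/): stack=[0,0,0,0,0] mem=[0,7,0,0]
After op 12 (dup): stack=[0,0,0,0,0,0] mem=[0,7,0,0]
After op 13 (dup): stack=[0,0,0,0,0,0,0] mem=[0,7,0,0]
After op 14 (STO M2): stack=[0,0,0,0,0,0] mem=[0,7,0,0]
After op 15 (swap): stack=[0,0,0,0,0,0] mem=[0,7,0,0]
After op 16 (-): stack=[0,0,0,0,0] mem=[0,7,0,0]
After op 17 (*): stack=[0,0,0,0] mem=[0,7,0,0]
After op 18 (-): stack=[0,0,0] mem=[0,7,0,0]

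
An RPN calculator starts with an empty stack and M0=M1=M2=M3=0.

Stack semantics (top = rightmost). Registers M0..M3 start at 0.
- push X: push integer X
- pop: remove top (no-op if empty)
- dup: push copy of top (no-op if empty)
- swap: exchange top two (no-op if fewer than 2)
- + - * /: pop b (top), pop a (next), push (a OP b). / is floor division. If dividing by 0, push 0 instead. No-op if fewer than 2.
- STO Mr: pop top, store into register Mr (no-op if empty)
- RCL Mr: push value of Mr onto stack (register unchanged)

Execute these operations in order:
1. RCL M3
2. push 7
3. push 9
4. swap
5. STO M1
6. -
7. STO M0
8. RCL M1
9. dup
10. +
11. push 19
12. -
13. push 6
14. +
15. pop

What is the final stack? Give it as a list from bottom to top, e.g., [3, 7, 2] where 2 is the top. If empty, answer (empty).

Answer: (empty)

Derivation:
After op 1 (RCL M3): stack=[0] mem=[0,0,0,0]
After op 2 (push 7): stack=[0,7] mem=[0,0,0,0]
After op 3 (push 9): stack=[0,7,9] mem=[0,0,0,0]
After op 4 (swap): stack=[0,9,7] mem=[0,0,0,0]
After op 5 (STO M1): stack=[0,9] mem=[0,7,0,0]
After op 6 (-): stack=[-9] mem=[0,7,0,0]
After op 7 (STO M0): stack=[empty] mem=[-9,7,0,0]
After op 8 (RCL M1): stack=[7] mem=[-9,7,0,0]
After op 9 (dup): stack=[7,7] mem=[-9,7,0,0]
After op 10 (+): stack=[14] mem=[-9,7,0,0]
After op 11 (push 19): stack=[14,19] mem=[-9,7,0,0]
After op 12 (-): stack=[-5] mem=[-9,7,0,0]
After op 13 (push 6): stack=[-5,6] mem=[-9,7,0,0]
After op 14 (+): stack=[1] mem=[-9,7,0,0]
After op 15 (pop): stack=[empty] mem=[-9,7,0,0]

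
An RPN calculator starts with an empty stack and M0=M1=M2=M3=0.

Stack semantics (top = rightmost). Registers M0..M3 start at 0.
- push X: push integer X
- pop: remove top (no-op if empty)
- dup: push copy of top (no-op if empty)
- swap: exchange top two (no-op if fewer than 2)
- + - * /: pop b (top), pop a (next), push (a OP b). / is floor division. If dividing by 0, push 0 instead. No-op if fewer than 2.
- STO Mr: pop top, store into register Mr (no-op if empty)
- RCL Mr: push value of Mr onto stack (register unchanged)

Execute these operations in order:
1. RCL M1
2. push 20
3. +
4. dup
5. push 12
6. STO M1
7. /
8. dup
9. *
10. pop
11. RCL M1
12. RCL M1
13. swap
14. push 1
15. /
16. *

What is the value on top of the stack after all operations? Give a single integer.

After op 1 (RCL M1): stack=[0] mem=[0,0,0,0]
After op 2 (push 20): stack=[0,20] mem=[0,0,0,0]
After op 3 (+): stack=[20] mem=[0,0,0,0]
After op 4 (dup): stack=[20,20] mem=[0,0,0,0]
After op 5 (push 12): stack=[20,20,12] mem=[0,0,0,0]
After op 6 (STO M1): stack=[20,20] mem=[0,12,0,0]
After op 7 (/): stack=[1] mem=[0,12,0,0]
After op 8 (dup): stack=[1,1] mem=[0,12,0,0]
After op 9 (*): stack=[1] mem=[0,12,0,0]
After op 10 (pop): stack=[empty] mem=[0,12,0,0]
After op 11 (RCL M1): stack=[12] mem=[0,12,0,0]
After op 12 (RCL M1): stack=[12,12] mem=[0,12,0,0]
After op 13 (swap): stack=[12,12] mem=[0,12,0,0]
After op 14 (push 1): stack=[12,12,1] mem=[0,12,0,0]
After op 15 (/): stack=[12,12] mem=[0,12,0,0]
After op 16 (*): stack=[144] mem=[0,12,0,0]

Answer: 144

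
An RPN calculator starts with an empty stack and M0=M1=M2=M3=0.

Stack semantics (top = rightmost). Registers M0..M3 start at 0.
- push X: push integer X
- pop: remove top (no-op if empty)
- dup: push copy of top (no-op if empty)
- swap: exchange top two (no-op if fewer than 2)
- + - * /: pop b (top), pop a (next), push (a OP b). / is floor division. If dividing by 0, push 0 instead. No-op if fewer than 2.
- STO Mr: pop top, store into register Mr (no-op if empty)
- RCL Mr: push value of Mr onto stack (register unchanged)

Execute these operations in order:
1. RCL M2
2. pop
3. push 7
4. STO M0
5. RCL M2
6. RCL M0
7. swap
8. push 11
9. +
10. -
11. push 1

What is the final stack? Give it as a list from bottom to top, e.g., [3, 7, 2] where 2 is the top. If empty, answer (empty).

After op 1 (RCL M2): stack=[0] mem=[0,0,0,0]
After op 2 (pop): stack=[empty] mem=[0,0,0,0]
After op 3 (push 7): stack=[7] mem=[0,0,0,0]
After op 4 (STO M0): stack=[empty] mem=[7,0,0,0]
After op 5 (RCL M2): stack=[0] mem=[7,0,0,0]
After op 6 (RCL M0): stack=[0,7] mem=[7,0,0,0]
After op 7 (swap): stack=[7,0] mem=[7,0,0,0]
After op 8 (push 11): stack=[7,0,11] mem=[7,0,0,0]
After op 9 (+): stack=[7,11] mem=[7,0,0,0]
After op 10 (-): stack=[-4] mem=[7,0,0,0]
After op 11 (push 1): stack=[-4,1] mem=[7,0,0,0]

Answer: [-4, 1]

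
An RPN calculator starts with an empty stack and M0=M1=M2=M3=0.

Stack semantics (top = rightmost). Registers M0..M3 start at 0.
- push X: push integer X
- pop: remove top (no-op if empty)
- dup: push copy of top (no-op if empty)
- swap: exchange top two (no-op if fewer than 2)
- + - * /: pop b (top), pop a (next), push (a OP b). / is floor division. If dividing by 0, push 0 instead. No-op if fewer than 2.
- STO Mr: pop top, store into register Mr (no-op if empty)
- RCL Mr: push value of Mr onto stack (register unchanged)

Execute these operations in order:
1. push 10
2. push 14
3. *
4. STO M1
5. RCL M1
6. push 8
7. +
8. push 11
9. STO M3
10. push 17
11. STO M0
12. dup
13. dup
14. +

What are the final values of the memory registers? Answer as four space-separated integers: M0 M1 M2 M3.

After op 1 (push 10): stack=[10] mem=[0,0,0,0]
After op 2 (push 14): stack=[10,14] mem=[0,0,0,0]
After op 3 (*): stack=[140] mem=[0,0,0,0]
After op 4 (STO M1): stack=[empty] mem=[0,140,0,0]
After op 5 (RCL M1): stack=[140] mem=[0,140,0,0]
After op 6 (push 8): stack=[140,8] mem=[0,140,0,0]
After op 7 (+): stack=[148] mem=[0,140,0,0]
After op 8 (push 11): stack=[148,11] mem=[0,140,0,0]
After op 9 (STO M3): stack=[148] mem=[0,140,0,11]
After op 10 (push 17): stack=[148,17] mem=[0,140,0,11]
After op 11 (STO M0): stack=[148] mem=[17,140,0,11]
After op 12 (dup): stack=[148,148] mem=[17,140,0,11]
After op 13 (dup): stack=[148,148,148] mem=[17,140,0,11]
After op 14 (+): stack=[148,296] mem=[17,140,0,11]

Answer: 17 140 0 11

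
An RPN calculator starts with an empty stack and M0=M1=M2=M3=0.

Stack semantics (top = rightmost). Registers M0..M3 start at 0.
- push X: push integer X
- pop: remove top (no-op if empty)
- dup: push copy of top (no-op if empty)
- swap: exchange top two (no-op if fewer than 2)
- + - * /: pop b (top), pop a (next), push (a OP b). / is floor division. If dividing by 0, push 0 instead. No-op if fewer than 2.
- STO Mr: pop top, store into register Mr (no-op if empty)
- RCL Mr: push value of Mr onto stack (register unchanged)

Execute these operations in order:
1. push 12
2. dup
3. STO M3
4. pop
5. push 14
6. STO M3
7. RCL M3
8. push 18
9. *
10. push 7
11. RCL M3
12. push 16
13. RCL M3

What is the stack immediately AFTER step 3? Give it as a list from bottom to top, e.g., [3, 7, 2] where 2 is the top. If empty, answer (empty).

After op 1 (push 12): stack=[12] mem=[0,0,0,0]
After op 2 (dup): stack=[12,12] mem=[0,0,0,0]
After op 3 (STO M3): stack=[12] mem=[0,0,0,12]

[12]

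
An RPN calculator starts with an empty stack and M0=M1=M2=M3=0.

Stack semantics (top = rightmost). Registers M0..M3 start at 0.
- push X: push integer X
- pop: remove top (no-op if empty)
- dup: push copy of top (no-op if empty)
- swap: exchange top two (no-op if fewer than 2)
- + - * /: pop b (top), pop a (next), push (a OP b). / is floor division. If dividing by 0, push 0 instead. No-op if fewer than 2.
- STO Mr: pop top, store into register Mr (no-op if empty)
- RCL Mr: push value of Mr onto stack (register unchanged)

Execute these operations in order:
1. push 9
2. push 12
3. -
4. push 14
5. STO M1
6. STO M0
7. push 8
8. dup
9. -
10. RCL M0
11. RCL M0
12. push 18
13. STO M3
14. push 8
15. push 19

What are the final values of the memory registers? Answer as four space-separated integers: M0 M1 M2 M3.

After op 1 (push 9): stack=[9] mem=[0,0,0,0]
After op 2 (push 12): stack=[9,12] mem=[0,0,0,0]
After op 3 (-): stack=[-3] mem=[0,0,0,0]
After op 4 (push 14): stack=[-3,14] mem=[0,0,0,0]
After op 5 (STO M1): stack=[-3] mem=[0,14,0,0]
After op 6 (STO M0): stack=[empty] mem=[-3,14,0,0]
After op 7 (push 8): stack=[8] mem=[-3,14,0,0]
After op 8 (dup): stack=[8,8] mem=[-3,14,0,0]
After op 9 (-): stack=[0] mem=[-3,14,0,0]
After op 10 (RCL M0): stack=[0,-3] mem=[-3,14,0,0]
After op 11 (RCL M0): stack=[0,-3,-3] mem=[-3,14,0,0]
After op 12 (push 18): stack=[0,-3,-3,18] mem=[-3,14,0,0]
After op 13 (STO M3): stack=[0,-3,-3] mem=[-3,14,0,18]
After op 14 (push 8): stack=[0,-3,-3,8] mem=[-3,14,0,18]
After op 15 (push 19): stack=[0,-3,-3,8,19] mem=[-3,14,0,18]

Answer: -3 14 0 18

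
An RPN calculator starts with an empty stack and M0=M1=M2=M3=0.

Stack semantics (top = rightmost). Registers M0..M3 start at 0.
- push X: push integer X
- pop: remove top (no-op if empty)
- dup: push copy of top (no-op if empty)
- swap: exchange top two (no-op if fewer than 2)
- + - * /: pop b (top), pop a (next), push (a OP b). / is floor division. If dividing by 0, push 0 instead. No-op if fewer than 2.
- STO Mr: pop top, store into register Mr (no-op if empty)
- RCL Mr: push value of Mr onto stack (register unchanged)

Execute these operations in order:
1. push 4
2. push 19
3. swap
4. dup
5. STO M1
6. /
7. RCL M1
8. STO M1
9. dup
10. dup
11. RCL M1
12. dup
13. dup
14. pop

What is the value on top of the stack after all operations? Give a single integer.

Answer: 4

Derivation:
After op 1 (push 4): stack=[4] mem=[0,0,0,0]
After op 2 (push 19): stack=[4,19] mem=[0,0,0,0]
After op 3 (swap): stack=[19,4] mem=[0,0,0,0]
After op 4 (dup): stack=[19,4,4] mem=[0,0,0,0]
After op 5 (STO M1): stack=[19,4] mem=[0,4,0,0]
After op 6 (/): stack=[4] mem=[0,4,0,0]
After op 7 (RCL M1): stack=[4,4] mem=[0,4,0,0]
After op 8 (STO M1): stack=[4] mem=[0,4,0,0]
After op 9 (dup): stack=[4,4] mem=[0,4,0,0]
After op 10 (dup): stack=[4,4,4] mem=[0,4,0,0]
After op 11 (RCL M1): stack=[4,4,4,4] mem=[0,4,0,0]
After op 12 (dup): stack=[4,4,4,4,4] mem=[0,4,0,0]
After op 13 (dup): stack=[4,4,4,4,4,4] mem=[0,4,0,0]
After op 14 (pop): stack=[4,4,4,4,4] mem=[0,4,0,0]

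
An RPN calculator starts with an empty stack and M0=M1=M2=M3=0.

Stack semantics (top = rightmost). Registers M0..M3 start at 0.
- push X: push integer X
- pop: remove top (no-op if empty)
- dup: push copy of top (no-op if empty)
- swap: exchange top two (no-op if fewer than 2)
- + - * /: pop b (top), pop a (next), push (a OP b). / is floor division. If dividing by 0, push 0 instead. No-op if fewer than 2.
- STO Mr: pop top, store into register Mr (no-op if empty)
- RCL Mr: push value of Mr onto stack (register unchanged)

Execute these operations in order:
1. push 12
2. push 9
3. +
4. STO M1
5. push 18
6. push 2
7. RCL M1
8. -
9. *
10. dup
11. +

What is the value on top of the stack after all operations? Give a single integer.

After op 1 (push 12): stack=[12] mem=[0,0,0,0]
After op 2 (push 9): stack=[12,9] mem=[0,0,0,0]
After op 3 (+): stack=[21] mem=[0,0,0,0]
After op 4 (STO M1): stack=[empty] mem=[0,21,0,0]
After op 5 (push 18): stack=[18] mem=[0,21,0,0]
After op 6 (push 2): stack=[18,2] mem=[0,21,0,0]
After op 7 (RCL M1): stack=[18,2,21] mem=[0,21,0,0]
After op 8 (-): stack=[18,-19] mem=[0,21,0,0]
After op 9 (*): stack=[-342] mem=[0,21,0,0]
After op 10 (dup): stack=[-342,-342] mem=[0,21,0,0]
After op 11 (+): stack=[-684] mem=[0,21,0,0]

Answer: -684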